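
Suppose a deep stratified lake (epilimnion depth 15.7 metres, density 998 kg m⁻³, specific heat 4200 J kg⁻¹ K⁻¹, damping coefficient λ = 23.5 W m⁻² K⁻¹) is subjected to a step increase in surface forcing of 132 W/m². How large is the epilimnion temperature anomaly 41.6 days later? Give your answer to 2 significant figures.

4.1 K

Areal heat capacity C = ρ c_p D = 998 × 4200 × 15.7 = 6.58×10^7 J m⁻² K⁻¹.
τ = C / λ = 6.58×10^7 / 23.5 = 2.80×10^6 s.
Equilibrium anomaly ΔT_eq = F / λ = 132 / 23.5 = 5.62 K.
t = 41.6 days = 3.59×10^6 s, so t/τ = 1.28.
ΔT(t) = ΔT_eq (1 − e^(−t/τ)) = 5.62 × (1 − e^−1.28) = 4.06 K.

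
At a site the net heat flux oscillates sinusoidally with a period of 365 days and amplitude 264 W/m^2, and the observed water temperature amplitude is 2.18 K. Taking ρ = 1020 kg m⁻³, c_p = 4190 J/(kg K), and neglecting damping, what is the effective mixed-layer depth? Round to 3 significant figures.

142 m

ω = 2π / 3.15×10^7 s = 1.99×10^-7 s⁻¹.
Required C = F₀ / (A ω) = 264 / (2.18 × 1.99×10^-7) = 6.08×10^8 J/(m²·K).
D = C / (ρ c_p) = 6.08×10^8 / (1020 × 4190) = 142 m.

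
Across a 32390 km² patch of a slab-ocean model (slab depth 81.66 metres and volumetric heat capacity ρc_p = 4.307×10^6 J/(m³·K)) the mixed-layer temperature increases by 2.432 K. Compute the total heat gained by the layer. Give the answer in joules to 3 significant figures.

Areal heat capacity C = ρc_p × D = 4.307×10^6 × 81.66 = 3.52×10^8 J/(m^2 K).
Heat per unit area: q = C ΔT = 3.52×10^8 × 2.432 = 8.55×10^8 J/m².
Total heat: Q = q × A = 8.55×10^8 × (32390 × 10⁶ m²) = 2.77×10^19 J.

2.77×10^19 J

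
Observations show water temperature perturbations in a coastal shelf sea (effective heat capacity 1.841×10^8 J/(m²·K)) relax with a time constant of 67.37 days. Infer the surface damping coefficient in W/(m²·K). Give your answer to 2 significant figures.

Areal heat capacity C = 1.841×10^8 J/(m²·K) (given).
τ = 67.37 days = 5.82×10^6 s.
λ = C / τ = 1.84×10^8 / 5.82×10^6 = 31.6 W/(m²·K).

32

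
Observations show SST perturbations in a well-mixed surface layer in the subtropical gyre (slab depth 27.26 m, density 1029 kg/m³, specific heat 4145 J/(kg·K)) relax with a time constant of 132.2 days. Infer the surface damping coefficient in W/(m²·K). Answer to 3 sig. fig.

10.2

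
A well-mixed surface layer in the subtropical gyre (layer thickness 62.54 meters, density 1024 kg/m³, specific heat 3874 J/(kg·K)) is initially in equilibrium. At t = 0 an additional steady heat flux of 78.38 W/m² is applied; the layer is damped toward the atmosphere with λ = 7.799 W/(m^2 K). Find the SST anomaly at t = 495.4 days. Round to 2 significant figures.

7.4 K

Areal heat capacity C = ρ c_p D = 1024 × 3874 × 62.54 = 2.48×10^8 J/(m²·K).
τ = C / λ = 2.48×10^8 / 7.799 = 3.18×10^7 s.
Equilibrium anomaly ΔT_eq = F / λ = 78.38 / 7.799 = 10.1 K.
t = 495.4 days = 4.28×10^7 s, so t/τ = 1.35.
ΔT(t) = ΔT_eq (1 − e^(−t/τ)) = 10.1 × (1 − e^−1.35) = 7.43 K.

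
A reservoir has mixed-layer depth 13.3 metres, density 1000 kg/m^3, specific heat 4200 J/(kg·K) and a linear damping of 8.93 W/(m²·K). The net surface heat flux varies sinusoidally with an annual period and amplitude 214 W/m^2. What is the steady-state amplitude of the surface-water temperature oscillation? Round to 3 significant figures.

15.0 K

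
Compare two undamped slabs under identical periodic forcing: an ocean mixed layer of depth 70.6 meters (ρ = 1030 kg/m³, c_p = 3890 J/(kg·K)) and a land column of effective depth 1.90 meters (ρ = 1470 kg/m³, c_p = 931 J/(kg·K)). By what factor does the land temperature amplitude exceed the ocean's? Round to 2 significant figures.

110

C_ocean = 1030 × 3890 × 70.6 = 2.83×10^8 J/(m²·K).
C_land = 1470 × 931 × 1.90 = 2.60×10^6 J/(m²·K).
Undamped amplitude ∝ 1/C, so A_land/A_ocean = C_ocean/C_land = 109.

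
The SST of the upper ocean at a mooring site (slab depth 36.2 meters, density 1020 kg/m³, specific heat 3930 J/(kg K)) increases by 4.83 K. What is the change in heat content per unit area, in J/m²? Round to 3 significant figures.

Areal heat capacity C = ρ c_p D = 1020 × 3930 × 36.2 = 1.45×10^8 J/(m^2 K).
ΔQ = C ΔT = 1.45×10^8 × 4.83 = 7.01×10^8 J/m².

7.01×10^8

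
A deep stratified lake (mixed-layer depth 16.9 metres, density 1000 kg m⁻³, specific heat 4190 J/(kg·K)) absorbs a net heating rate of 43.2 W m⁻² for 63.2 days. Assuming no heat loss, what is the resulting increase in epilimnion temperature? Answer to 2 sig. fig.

Areal heat capacity C = ρ c_p D = 1000 × 4190 × 16.9 = 7.08×10^7 J/(m²·K).
Net heat input Q = F Δt = 43.2 × (63.2 days × 86400 s/day) = 2.36×10^8 J/m².
ΔT = Q / C = 2.36×10^8 / 7.08×10^7 = 3.33 K.

3.3 K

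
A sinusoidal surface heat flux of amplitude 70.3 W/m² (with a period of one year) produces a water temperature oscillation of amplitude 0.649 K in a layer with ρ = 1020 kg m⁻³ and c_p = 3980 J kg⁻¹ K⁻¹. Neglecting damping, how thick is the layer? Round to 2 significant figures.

130 m

ω = 2π / 3.15×10^7 s = 1.99×10^-7 s⁻¹.
Required C = F₀ / (A ω) = 70.3 / (0.649 × 1.99×10^-7) = 5.44×10^8 J/(m²·K).
D = C / (ρ c_p) = 5.44×10^8 / (1020 × 3980) = 134 m.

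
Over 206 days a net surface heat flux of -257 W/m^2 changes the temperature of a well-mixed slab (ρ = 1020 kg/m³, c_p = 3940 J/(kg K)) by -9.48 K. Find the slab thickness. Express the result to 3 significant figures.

120 m

Heat input Q = F Δt = -257 × 1.78×10^7 s = -4.57×10^9 J/m².
Required areal heat capacity C = Q / ΔT = 4.83×10^8 J/(m²·K).
Depth D = C / (ρ c_p) = 4.83×10^8 / (1020 × 3940) = 120 m.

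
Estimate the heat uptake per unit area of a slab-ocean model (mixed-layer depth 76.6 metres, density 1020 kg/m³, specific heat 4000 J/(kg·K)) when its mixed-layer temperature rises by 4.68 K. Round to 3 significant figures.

Areal heat capacity C = ρ c_p D = 1020 × 4000 × 76.6 = 3.13×10^8 J/(m^2 K).
ΔQ = C ΔT = 3.13×10^8 × 4.68 = 1.46×10^9 J/m².

1.46×10^9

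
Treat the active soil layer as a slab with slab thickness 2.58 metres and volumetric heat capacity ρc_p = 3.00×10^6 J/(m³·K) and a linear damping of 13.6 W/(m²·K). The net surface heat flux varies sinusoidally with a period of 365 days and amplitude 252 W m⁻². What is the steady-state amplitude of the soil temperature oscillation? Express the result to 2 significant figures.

18 K

Areal heat capacity C = ρc_p × D = 3.00×10^6 × 2.58 = 7.74×10^6 J/(m^2 K).
Angular frequency ω = 2π / T = 2π / 3.15×10^7 s = 1.99×10^-7 s⁻¹.
√((Cω)² + λ²) = √((1.54)² + 13.6²) = 13.7 W/(m²·K).
Amplitude A = F₀ / √((Cω)²+λ²) = 252 / 13.7 = 18.4 K.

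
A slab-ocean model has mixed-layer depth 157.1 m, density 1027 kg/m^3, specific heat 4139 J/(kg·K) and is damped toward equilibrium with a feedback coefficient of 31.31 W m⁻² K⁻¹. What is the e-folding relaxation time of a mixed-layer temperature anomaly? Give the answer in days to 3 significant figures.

Areal heat capacity C = ρ c_p D = 1027 × 4139 × 157.1 = 6.68×10^8 J/(m²·K).
Relaxation time τ = C / λ = 6.68×10^8 / 31.31 = 2.13×10^7 s.
In days: 2.13×10^7 s / (86400 s/day) = 247 days.

247 days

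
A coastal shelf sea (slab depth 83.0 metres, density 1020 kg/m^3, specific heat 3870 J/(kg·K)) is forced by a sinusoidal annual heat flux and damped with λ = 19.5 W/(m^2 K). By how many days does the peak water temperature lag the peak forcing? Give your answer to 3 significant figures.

Areal heat capacity C = ρ c_p D = 1020 × 3870 × 83.0 = 3.28×10^8 J/(m²·K).
ω = 2π / 3.15×10^7 s = 1.99×10^-7 s⁻¹.
Phase lag φ = arctan(Cω/λ) = arctan(65.3/19.5) = 1.28 rad.
Time lag = φ / ω = 1.28 / 1.99×10^-7 = 6.43×10^6 s = 74.4 days.

74.4 days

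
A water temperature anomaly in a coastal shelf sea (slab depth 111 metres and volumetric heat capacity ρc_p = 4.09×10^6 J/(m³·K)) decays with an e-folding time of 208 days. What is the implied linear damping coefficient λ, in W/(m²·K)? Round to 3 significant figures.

Areal heat capacity C = ρc_p × D = 4.09×10^6 × 111 = 4.54×10^8 J/(m^2 K).
τ = 208 days = 1.80×10^7 s.
λ = C / τ = 4.54×10^8 / 1.80×10^7 = 25.3 W/(m²·K).

25.3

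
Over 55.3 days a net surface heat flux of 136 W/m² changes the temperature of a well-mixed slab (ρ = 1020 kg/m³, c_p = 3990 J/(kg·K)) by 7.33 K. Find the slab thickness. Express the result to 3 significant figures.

21.8 m

Heat input Q = F Δt = 136 × 4.78×10^6 s = 6.50×10^8 J/m².
Required areal heat capacity C = Q / ΔT = 8.86×10^7 J/(m²·K).
Depth D = C / (ρ c_p) = 8.86×10^7 / (1020 × 3990) = 21.8 m.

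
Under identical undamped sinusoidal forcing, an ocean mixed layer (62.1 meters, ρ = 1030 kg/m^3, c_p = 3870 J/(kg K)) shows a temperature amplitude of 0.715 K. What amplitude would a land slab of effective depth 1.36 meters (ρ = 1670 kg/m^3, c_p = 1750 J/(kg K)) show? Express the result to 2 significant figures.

C_ocean = 2.48×10^8 J/(m²·K); C_land = 3.97×10^6 J/(m²·K).
A ∝ 1/C ⇒ A_land = A_ocean × C_ocean/C_land = 0.715 × 62.3 = 44.5 K.

45 K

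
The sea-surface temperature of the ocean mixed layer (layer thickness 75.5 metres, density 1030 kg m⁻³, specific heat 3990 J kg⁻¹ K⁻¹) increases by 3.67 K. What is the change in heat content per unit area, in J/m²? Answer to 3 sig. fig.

1.14×10^9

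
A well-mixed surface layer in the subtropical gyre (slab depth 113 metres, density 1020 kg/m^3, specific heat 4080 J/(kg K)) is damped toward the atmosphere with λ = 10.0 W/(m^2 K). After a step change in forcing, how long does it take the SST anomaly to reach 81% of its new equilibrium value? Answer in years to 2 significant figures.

Areal heat capacity C = ρ c_p D = 1020 × 4080 × 113 = 4.70×10^8 J/(m^2 K).
τ = C / λ = 4.70×10^8 / 10.0 = 4.70×10^7 s.
Fraction reached: 1 − e^(−t/τ) = 0.81 ⇒ t = −τ ln(1 − 0.81) = τ × 1.66.
t = 7.81×10^7 s = 2.47 years.

2.5 years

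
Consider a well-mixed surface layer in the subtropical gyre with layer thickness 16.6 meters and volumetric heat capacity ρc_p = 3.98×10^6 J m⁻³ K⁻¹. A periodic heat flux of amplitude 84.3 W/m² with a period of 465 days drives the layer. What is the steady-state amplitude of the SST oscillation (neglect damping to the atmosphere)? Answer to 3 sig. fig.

Areal heat capacity C = ρc_p × D = 3.98×10^6 × 16.6 = 6.61×10^7 J/(m²·K).
Angular frequency ω = 2π / T = 2π / 4.02×10^7 s = 1.56×10^-7 s⁻¹.
Cω = 6.61×10^7 × 1.56×10^-7 = 10.3 W/(m²·K).
Amplitude A = F₀ / (Cω) = 84.3 / 10.3 = 8.16 K.

8.16 K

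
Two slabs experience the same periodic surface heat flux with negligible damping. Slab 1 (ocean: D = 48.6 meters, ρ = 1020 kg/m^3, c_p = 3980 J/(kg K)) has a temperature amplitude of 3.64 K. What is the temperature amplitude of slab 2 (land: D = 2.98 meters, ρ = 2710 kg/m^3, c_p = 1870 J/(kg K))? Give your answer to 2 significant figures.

48 K

C_ocean = 1.97×10^8 J/(m²·K); C_land = 1.51×10^7 J/(m²·K).
A ∝ 1/C ⇒ A_land = A_ocean × C_ocean/C_land = 3.64 × 13.1 = 47.6 K.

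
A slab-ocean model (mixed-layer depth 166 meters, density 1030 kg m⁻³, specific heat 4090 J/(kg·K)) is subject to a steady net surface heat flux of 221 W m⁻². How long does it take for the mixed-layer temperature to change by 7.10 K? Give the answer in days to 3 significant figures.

260 days

Areal heat capacity C = ρ c_p D = 1030 × 4090 × 166 = 6.99×10^8 J/(m²·K).
Time required: Δt = C ΔT / F = 6.99×10^8 × 7.10 / 221 = 2.25×10^7 s.
In days: 2.25×10^7 s / (86400 s/day) = 260 days.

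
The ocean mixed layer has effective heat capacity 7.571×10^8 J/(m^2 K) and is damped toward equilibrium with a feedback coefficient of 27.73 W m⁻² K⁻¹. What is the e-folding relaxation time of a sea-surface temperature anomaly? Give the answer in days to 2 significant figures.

320 days

Areal heat capacity C = 7.571×10^8 J/(m^2 K) (given).
Relaxation time τ = C / λ = 7.57×10^8 / 27.73 = 2.73×10^7 s.
In days: 2.73×10^7 s / (86400 s/day) = 316 days.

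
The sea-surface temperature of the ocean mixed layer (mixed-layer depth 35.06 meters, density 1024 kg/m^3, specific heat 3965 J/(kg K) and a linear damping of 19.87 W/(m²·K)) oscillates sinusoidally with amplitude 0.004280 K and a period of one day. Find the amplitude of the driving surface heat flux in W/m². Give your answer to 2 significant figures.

Areal heat capacity C = ρ c_p D = 1024 × 3965 × 35.06 = 1.42×10^8 J m⁻² K⁻¹.
ω = 2π / 86400 s = 7.27×10^-5 s⁻¹.
√((Cω)² + λ²) = √((10400)² + 19.87²) = 10400 W/(m²·K).
F₀ = A × √((Cω)²+λ²) = 0.004280 × 10400 = 44.3 W/m².

44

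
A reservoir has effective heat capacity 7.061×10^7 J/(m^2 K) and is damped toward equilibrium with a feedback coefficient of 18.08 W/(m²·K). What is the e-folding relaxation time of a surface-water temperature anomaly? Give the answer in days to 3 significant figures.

45.2 days

Areal heat capacity C = 7.061×10^7 J/(m^2 K) (given).
Relaxation time τ = C / λ = 7.06×10^7 / 18.08 = 3.91×10^6 s.
In days: 3.91×10^6 s / (86400 s/day) = 45.2 days.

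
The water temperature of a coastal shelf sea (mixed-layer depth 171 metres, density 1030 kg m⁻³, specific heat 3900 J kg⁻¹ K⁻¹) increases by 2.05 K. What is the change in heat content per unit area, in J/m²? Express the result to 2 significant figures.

Areal heat capacity C = ρ c_p D = 1030 × 3900 × 171 = 6.87×10^8 J/(m^2 K).
ΔQ = C ΔT = 6.87×10^8 × 2.05 = 1.41×10^9 J/m².

1.4×10^9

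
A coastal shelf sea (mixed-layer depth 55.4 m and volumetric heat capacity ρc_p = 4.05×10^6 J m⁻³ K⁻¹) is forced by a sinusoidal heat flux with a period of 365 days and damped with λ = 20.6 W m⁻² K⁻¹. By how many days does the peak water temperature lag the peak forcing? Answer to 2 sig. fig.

Areal heat capacity C = ρc_p × D = 4.05×10^6 × 55.4 = 2.24×10^8 J/(m²·K).
ω = 2π / 3.15×10^7 s = 1.99×10^-7 s⁻¹.
Phase lag φ = arctan(Cω/λ) = arctan(44.7/20.6) = 1.14 rad.
Time lag = φ / ω = 1.14 / 1.99×10^-7 = 5.72×10^6 s = 66.2 days.

66 days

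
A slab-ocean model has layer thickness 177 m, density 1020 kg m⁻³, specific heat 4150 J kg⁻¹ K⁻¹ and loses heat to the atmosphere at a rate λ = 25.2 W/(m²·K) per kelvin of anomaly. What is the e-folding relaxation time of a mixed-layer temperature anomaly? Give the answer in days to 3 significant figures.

Areal heat capacity C = ρ c_p D = 1020 × 4150 × 177 = 7.49×10^8 J/(m^2 K).
Relaxation time τ = C / λ = 7.49×10^8 / 25.2 = 2.97×10^7 s.
In days: 2.97×10^7 s / (86400 s/day) = 344 days.

344 days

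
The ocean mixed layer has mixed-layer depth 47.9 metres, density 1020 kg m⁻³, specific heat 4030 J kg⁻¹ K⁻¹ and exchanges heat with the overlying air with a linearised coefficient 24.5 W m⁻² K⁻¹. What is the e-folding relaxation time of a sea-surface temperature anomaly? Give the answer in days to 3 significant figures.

93.0 days

Areal heat capacity C = ρ c_p D = 1020 × 4030 × 47.9 = 1.97×10^8 J/(m^2 K).
Relaxation time τ = C / λ = 1.97×10^8 / 24.5 = 8.04×10^6 s.
In days: 8.04×10^6 s / (86400 s/day) = 93.0 days.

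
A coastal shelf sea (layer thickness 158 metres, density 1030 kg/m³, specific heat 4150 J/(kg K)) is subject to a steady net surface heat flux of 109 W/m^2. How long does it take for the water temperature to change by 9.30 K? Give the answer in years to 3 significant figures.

Areal heat capacity C = ρ c_p D = 1030 × 4150 × 158 = 6.75×10^8 J/(m²·K).
Time required: Δt = C ΔT / F = 6.75×10^8 × 9.30 / 109 = 5.76×10^7 s.
In years: 5.76×10^7 s / (3.156×10^7 s/year) = 1.83 years.

1.83 years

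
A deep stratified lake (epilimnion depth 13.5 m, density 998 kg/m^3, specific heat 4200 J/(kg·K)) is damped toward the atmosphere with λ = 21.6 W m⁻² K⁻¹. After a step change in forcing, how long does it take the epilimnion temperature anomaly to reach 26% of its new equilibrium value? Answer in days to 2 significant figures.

Areal heat capacity C = ρ c_p D = 998 × 4200 × 13.5 = 5.66×10^7 J/(m^2 K).
τ = C / λ = 5.66×10^7 / 21.6 = 2.62×10^6 s.
Fraction reached: 1 − e^(−t/τ) = 0.26 ⇒ t = −τ ln(1 − 0.26) = τ × 0.301.
t = 7.89×10^5 s = 9.13 days.

9.1 days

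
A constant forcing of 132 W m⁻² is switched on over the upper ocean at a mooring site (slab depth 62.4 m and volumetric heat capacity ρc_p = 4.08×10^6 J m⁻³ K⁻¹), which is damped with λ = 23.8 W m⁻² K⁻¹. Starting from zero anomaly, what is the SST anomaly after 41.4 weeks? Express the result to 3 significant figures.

Areal heat capacity C = ρc_p × D = 4.08×10^6 × 62.4 = 2.55×10^8 J/(m^2 K).
τ = C / λ = 2.55×10^8 / 23.8 = 1.07×10^7 s.
Equilibrium anomaly ΔT_eq = F / λ = 132 / 23.8 = 5.55 K.
t = 41.4 weeks = 2.50×10^7 s, so t/τ = 2.34.
ΔT(t) = ΔT_eq (1 − e^(−t/τ)) = 5.55 × (1 − e^−2.34) = 5.01 K.

5.01 K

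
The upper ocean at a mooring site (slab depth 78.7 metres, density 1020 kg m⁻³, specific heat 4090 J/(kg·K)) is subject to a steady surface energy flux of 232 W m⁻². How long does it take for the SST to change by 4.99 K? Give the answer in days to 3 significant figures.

81.7 days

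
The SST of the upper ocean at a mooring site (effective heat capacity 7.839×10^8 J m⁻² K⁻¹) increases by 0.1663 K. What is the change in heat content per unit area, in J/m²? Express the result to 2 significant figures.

1.3×10^8

Areal heat capacity C = 7.839×10^8 J m⁻² K⁻¹ (given).
ΔQ = C ΔT = 7.84×10^8 × 0.1663 = 1.30×10^8 J/m².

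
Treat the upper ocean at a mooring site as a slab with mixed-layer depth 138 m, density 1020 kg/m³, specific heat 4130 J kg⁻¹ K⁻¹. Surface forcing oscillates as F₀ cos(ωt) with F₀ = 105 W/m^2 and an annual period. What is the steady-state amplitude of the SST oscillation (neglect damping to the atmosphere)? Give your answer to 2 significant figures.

Areal heat capacity C = ρ c_p D = 1020 × 4130 × 138 = 5.81×10^8 J m⁻² K⁻¹.
Angular frequency ω = 2π / T = 2π / 3.15×10^7 s = 1.99×10^-7 s⁻¹.
Cω = 5.81×10^8 × 1.99×10^-7 = 116 W/(m²·K).
Amplitude A = F₀ / (Cω) = 105 / 116 = 0.907 K.

0.91 K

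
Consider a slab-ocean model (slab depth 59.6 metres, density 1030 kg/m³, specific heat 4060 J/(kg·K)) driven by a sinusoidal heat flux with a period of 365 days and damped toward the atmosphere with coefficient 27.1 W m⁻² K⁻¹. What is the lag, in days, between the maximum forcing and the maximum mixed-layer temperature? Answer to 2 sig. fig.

62 days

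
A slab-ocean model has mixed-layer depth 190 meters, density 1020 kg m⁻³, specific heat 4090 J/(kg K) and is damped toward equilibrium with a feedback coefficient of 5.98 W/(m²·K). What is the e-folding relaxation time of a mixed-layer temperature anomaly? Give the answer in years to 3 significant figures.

4.20 years

Areal heat capacity C = ρ c_p D = 1020 × 4090 × 190 = 7.93×10^8 J/(m²·K).
Relaxation time τ = C / λ = 7.93×10^8 / 5.98 = 1.33×10^8 s.
In years: 1.33×10^8 s / (3.156×10^7 s/year) = 4.20 years.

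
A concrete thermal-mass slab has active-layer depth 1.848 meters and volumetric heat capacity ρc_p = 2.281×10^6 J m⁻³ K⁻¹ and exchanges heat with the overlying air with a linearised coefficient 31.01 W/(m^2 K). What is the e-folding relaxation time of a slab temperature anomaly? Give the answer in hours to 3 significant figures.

37.8 hours

Areal heat capacity C = ρc_p × D = 2.281×10^6 × 1.848 = 4.22×10^6 J/(m^2 K).
Relaxation time τ = C / λ = 4.22×10^6 / 31.01 = 1.36×10^5 s.
In hours: 1.36×10^5 s / (3600 s/hour) = 37.8 hours.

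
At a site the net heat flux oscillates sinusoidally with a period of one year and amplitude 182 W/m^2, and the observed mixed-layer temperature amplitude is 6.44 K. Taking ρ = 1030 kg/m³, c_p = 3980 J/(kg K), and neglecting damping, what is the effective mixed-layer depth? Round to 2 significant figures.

35 m

ω = 2π / 3.15×10^7 s = 1.99×10^-7 s⁻¹.
Required C = F₀ / (A ω) = 182 / (6.44 × 1.99×10^-7) = 1.42×10^8 J/(m²·K).
D = C / (ρ c_p) = 1.42×10^8 / (1030 × 3980) = 34.6 m.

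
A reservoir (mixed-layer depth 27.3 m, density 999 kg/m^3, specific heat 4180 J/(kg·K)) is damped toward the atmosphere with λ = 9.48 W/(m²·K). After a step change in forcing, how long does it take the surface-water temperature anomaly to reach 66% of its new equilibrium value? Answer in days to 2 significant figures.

150 days

Areal heat capacity C = ρ c_p D = 999 × 4180 × 27.3 = 1.14×10^8 J/(m²·K).
τ = C / λ = 1.14×10^8 / 9.48 = 1.20×10^7 s.
Fraction reached: 1 − e^(−t/τ) = 0.66 ⇒ t = −τ ln(1 − 0.66) = τ × 1.08.
t = 1.30×10^7 s = 150 days.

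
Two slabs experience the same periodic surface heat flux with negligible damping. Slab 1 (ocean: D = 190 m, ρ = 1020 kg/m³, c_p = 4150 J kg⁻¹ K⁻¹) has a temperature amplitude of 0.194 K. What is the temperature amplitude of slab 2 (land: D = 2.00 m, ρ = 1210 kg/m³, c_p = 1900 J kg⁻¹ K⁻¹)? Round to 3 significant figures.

C_ocean = 8.04×10^8 J/(m²·K); C_land = 4.60×10^6 J/(m²·K).
A ∝ 1/C ⇒ A_land = A_ocean × C_ocean/C_land = 0.194 × 175 = 33.9 K.

33.9 K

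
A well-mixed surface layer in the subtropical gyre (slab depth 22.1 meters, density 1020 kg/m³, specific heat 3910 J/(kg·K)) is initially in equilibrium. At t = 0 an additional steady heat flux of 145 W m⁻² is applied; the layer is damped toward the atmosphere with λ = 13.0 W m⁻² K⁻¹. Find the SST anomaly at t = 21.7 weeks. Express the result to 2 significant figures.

9.5 K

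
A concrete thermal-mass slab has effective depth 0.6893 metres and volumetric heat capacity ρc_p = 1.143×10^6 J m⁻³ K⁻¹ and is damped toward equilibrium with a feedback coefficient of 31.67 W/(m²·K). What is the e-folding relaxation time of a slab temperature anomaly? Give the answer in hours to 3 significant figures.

6.91 hours

Areal heat capacity C = ρc_p × D = 1.143×10^6 × 0.6893 = 7.88×10^5 J m⁻² K⁻¹.
Relaxation time τ = C / λ = 7.88×10^5 / 31.67 = 24900 s.
In hours: 24900 s / (3600 s/hour) = 6.91 hours.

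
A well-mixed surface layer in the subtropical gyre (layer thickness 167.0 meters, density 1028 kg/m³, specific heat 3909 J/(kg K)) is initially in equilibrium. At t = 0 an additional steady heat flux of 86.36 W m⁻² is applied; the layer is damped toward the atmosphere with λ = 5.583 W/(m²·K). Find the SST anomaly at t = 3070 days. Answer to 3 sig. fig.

Areal heat capacity C = ρ c_p D = 1028 × 3909 × 167.0 = 6.71×10^8 J/(m^2 K).
τ = C / λ = 6.71×10^8 / 5.583 = 1.20×10^8 s.
Equilibrium anomaly ΔT_eq = F / λ = 86.36 / 5.583 = 15.5 K.
t = 3070 days = 2.65×10^8 s, so t/τ = 2.21.
ΔT(t) = ΔT_eq (1 − e^(−t/τ)) = 15.5 × (1 − e^−2.21) = 13.8 K.

13.8 K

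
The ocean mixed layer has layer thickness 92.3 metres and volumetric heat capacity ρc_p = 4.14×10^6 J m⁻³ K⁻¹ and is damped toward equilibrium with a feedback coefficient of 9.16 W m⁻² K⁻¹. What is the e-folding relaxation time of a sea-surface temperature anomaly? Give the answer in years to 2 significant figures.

1.3 years

Areal heat capacity C = ρc_p × D = 4.14×10^6 × 92.3 = 3.82×10^8 J/(m²·K).
Relaxation time τ = C / λ = 3.82×10^8 / 9.16 = 4.17×10^7 s.
In years: 4.17×10^7 s / (3.156×10^7 s/year) = 1.32 years.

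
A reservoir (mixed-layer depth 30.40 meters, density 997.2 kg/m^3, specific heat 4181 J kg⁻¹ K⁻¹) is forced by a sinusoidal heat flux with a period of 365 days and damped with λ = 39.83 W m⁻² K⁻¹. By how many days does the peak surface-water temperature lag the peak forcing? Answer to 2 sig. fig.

33 days

Areal heat capacity C = ρ c_p D = 997.2 × 4181 × 30.40 = 1.27×10^8 J/(m²·K).
ω = 2π / 3.15×10^7 s = 1.99×10^-7 s⁻¹.
Phase lag φ = arctan(Cω/λ) = arctan(25.3/39.83) = 0.565 rad.
Time lag = φ / ω = 0.565 / 1.99×10^-7 = 2.84×10^6 s = 32.8 days.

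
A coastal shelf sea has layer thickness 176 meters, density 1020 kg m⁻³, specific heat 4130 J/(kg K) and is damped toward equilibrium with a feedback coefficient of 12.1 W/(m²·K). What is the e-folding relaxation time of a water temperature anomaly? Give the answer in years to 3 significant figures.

1.94 years

Areal heat capacity C = ρ c_p D = 1020 × 4130 × 176 = 7.41×10^8 J/(m²·K).
Relaxation time τ = C / λ = 7.41×10^8 / 12.1 = 6.13×10^7 s.
In years: 6.13×10^7 s / (3.156×10^7 s/year) = 1.94 years.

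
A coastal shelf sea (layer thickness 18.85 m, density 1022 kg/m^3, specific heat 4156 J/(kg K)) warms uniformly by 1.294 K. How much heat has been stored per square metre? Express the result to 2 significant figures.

1.0×10^8

Areal heat capacity C = ρ c_p D = 1022 × 4156 × 18.85 = 8.01×10^7 J m⁻² K⁻¹.
ΔQ = C ΔT = 8.01×10^7 × 1.294 = 1.04×10^8 J/m².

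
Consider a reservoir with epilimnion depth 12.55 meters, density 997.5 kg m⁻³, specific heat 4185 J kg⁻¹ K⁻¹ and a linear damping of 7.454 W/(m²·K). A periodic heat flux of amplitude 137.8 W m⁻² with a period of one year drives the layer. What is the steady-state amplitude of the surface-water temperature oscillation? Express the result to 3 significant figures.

10.7 K

Areal heat capacity C = ρ c_p D = 997.5 × 4185 × 12.55 = 5.24×10^7 J/(m^2 K).
Angular frequency ω = 2π / T = 2π / 3.15×10^7 s = 1.99×10^-7 s⁻¹.
√((Cω)² + λ²) = √((10.4)² + 7.454²) = 12.8 W/(m²·K).
Amplitude A = F₀ / √((Cω)²+λ²) = 137.8 / 12.8 = 10.7 K.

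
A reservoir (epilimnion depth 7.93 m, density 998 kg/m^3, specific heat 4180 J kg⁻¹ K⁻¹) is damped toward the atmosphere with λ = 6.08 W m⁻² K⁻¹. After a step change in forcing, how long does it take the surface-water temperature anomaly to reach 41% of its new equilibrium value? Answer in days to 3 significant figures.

33.2 days

Areal heat capacity C = ρ c_p D = 998 × 4180 × 7.93 = 3.31×10^7 J/(m²·K).
τ = C / λ = 3.31×10^7 / 6.08 = 5.44×10^6 s.
Fraction reached: 1 − e^(−t/τ) = 0.41 ⇒ t = −τ ln(1 − 0.41) = τ × 0.528.
t = 2.87×10^6 s = 33.2 days.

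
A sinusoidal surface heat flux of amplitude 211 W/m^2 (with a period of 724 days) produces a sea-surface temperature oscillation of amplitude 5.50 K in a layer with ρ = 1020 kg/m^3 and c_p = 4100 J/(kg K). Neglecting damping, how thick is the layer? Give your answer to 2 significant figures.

91 m

ω = 2π / 6.26×10^7 s = 1.00×10^-7 s⁻¹.
Required C = F₀ / (A ω) = 211 / (5.50 × 1.00×10^-7) = 3.82×10^8 J/(m²·K).
D = C / (ρ c_p) = 3.82×10^8 / (1020 × 4100) = 91.3 m.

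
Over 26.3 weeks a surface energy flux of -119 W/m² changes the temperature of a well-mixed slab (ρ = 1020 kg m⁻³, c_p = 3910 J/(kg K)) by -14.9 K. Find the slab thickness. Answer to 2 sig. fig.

32 m

Heat input Q = F Δt = -119 × 1.59×10^7 s = -1.89×10^9 J/m².
Required areal heat capacity C = Q / ΔT = 1.27×10^8 J/(m²·K).
Depth D = C / (ρ c_p) = 1.27×10^8 / (1020 × 3910) = 31.9 m.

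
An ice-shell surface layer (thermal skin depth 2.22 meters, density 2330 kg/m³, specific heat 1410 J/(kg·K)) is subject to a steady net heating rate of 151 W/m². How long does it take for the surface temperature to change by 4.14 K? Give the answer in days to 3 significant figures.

Areal heat capacity C = ρ c_p D = 2330 × 1410 × 2.22 = 7.29×10^6 J/(m^2 K).
Time required: Δt = C ΔT / F = 7.29×10^6 × 4.14 / 151 = 2.00×10^5 s.
In days: 2.00×10^5 s / (86400 s/day) = 2.31 days.

2.31 days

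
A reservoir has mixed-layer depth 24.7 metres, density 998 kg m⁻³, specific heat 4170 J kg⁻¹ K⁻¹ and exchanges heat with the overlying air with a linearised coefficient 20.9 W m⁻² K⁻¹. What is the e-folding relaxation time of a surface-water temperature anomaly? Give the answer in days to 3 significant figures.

56.9 days

Areal heat capacity C = ρ c_p D = 998 × 4170 × 24.7 = 1.03×10^8 J m⁻² K⁻¹.
Relaxation time τ = C / λ = 1.03×10^8 / 20.9 = 4.92×10^6 s.
In days: 4.92×10^6 s / (86400 s/day) = 56.9 days.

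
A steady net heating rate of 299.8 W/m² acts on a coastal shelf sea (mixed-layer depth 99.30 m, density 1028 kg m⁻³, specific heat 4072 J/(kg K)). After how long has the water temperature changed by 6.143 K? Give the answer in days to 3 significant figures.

Areal heat capacity C = ρ c_p D = 1028 × 4072 × 99.30 = 4.16×10^8 J m⁻² K⁻¹.
Time required: Δt = C ΔT / F = 4.16×10^8 × 6.143 / 299.8 = 8.52×10^6 s.
In days: 8.52×10^6 s / (86400 s/day) = 98.6 days.

98.6 days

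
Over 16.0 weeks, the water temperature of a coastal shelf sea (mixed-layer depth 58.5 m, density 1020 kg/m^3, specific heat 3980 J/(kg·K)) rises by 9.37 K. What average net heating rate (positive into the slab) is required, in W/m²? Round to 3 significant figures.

230

Areal heat capacity C = ρ c_p D = 1020 × 3980 × 58.5 = 2.37×10^8 J m⁻² K⁻¹.
Required heat per unit area: Q = C ΔT = 2.37×10^8 × 9.37 = 2.23×10^9 J/m².
Flux F = Q / Δt = 2.23×10^9 / 9.68×10^6 s = 230 W/m².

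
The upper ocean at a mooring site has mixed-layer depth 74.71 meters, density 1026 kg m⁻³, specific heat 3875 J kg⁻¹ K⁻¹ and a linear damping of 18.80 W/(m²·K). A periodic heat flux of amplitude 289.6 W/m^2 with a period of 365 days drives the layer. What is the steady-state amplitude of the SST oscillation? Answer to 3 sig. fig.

Areal heat capacity C = ρ c_p D = 1026 × 3875 × 74.71 = 2.97×10^8 J/(m²·K).
Angular frequency ω = 2π / T = 2π / 3.15×10^7 s = 1.99×10^-7 s⁻¹.
√((Cω)² + λ²) = √((59.2)² + 18.80²) = 62.1 W/(m²·K).
Amplitude A = F₀ / √((Cω)²+λ²) = 289.6 / 62.1 = 4.66 K.

4.66 K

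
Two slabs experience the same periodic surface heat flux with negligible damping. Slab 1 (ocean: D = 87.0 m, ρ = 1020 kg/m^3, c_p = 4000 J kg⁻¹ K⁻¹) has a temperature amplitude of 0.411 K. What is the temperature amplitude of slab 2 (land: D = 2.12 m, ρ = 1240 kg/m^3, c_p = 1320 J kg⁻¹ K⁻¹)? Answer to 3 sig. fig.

C_ocean = 3.55×10^8 J/(m²·K); C_land = 3.47×10^6 J/(m²·K).
A ∝ 1/C ⇒ A_land = A_ocean × C_ocean/C_land = 0.411 × 102 = 42.0 K.

42.0 K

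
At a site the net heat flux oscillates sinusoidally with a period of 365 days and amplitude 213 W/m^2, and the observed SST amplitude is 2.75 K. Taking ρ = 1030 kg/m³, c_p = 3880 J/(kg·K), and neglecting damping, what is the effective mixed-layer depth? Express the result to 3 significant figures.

97.3 m

ω = 2π / 3.15×10^7 s = 1.99×10^-7 s⁻¹.
Required C = F₀ / (A ω) = 213 / (2.75 × 1.99×10^-7) = 3.89×10^8 J/(m²·K).
D = C / (ρ c_p) = 3.89×10^8 / (1030 × 3880) = 97.3 m.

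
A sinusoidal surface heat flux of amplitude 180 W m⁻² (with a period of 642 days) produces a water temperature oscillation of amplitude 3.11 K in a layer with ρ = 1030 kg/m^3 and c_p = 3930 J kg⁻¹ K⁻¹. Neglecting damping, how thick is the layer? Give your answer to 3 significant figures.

ω = 2π / 5.55×10^7 s = 1.13×10^-7 s⁻¹.
Required C = F₀ / (A ω) = 180 / (3.11 × 1.13×10^-7) = 5.11×10^8 J/(m²·K).
D = C / (ρ c_p) = 5.11×10^8 / (1030 × 3930) = 126 m.

126 m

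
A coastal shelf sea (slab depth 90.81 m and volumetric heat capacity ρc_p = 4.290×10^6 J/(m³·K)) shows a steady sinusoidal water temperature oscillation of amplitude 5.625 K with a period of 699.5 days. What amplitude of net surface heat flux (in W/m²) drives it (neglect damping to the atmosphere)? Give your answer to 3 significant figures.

Areal heat capacity C = ρc_p × D = 4.290×10^6 × 90.81 = 3.90×10^8 J/(m²·K).
ω = 2π / 6.04×10^7 s = 1.04×10^-7 s⁻¹.
Cω = 3.90×10^8 × 1.04×10^-7 = 40.5 W/(m²·K).
F₀ = A × Cω = 5.625 × 40.5 = 228 W/m².

228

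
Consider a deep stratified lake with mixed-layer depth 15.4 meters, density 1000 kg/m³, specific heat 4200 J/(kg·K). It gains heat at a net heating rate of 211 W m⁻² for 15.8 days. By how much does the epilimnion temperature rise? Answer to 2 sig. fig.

Areal heat capacity C = ρ c_p D = 1000 × 4200 × 15.4 = 6.47×10^7 J m⁻² K⁻¹.
Net heat input Q = F Δt = 211 × (15.8 days × 86400 s/day) = 2.88×10^8 J/m².
ΔT = Q / C = 2.88×10^8 / 6.47×10^7 = 4.45 K.

4.5 K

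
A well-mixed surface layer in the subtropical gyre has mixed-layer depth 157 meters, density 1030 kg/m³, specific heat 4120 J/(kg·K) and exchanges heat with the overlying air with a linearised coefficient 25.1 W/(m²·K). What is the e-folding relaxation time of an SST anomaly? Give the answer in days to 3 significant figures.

307 days

Areal heat capacity C = ρ c_p D = 1030 × 4120 × 157 = 6.66×10^8 J/(m^2 K).
Relaxation time τ = C / λ = 6.66×10^8 / 25.1 = 2.65×10^7 s.
In days: 2.65×10^7 s / (86400 s/day) = 307 days.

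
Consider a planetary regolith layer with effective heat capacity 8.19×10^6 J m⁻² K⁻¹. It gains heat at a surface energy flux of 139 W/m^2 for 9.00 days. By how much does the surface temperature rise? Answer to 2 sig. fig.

13 K

Areal heat capacity C = 8.19×10^6 J m⁻² K⁻¹ (given).
Net heat input Q = F Δt = 139 × (9.00 days × 86400 s/day) = 1.08×10^8 J/m².
ΔT = Q / C = 1.08×10^8 / 8.19×10^6 = 13.2 K.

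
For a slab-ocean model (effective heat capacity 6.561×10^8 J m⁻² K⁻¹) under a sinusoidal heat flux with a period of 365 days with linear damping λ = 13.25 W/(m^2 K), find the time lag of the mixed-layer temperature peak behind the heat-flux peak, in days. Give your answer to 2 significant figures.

Areal heat capacity C = 6.561×10^8 J m⁻² K⁻¹ (given).
ω = 2π / 3.15×10^7 s = 1.99×10^-7 s⁻¹.
Phase lag φ = arctan(Cω/λ) = arctan(131/13.25) = 1.47 rad.
Time lag = φ / ω = 1.47 / 1.99×10^-7 = 7.38×10^6 s = 85.4 days.

85 days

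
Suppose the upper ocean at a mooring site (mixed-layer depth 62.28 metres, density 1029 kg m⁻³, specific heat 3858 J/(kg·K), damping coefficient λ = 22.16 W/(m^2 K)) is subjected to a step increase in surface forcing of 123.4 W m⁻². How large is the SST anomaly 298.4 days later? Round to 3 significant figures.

5.02 K

Areal heat capacity C = ρ c_p D = 1029 × 3858 × 62.28 = 2.47×10^8 J/(m^2 K).
τ = C / λ = 2.47×10^8 / 22.16 = 1.12×10^7 s.
Equilibrium anomaly ΔT_eq = F / λ = 123.4 / 22.16 = 5.57 K.
t = 298.4 days = 2.58×10^7 s, so t/τ = 2.31.
ΔT(t) = ΔT_eq (1 − e^(−t/τ)) = 5.57 × (1 − e^−2.31) = 5.02 K.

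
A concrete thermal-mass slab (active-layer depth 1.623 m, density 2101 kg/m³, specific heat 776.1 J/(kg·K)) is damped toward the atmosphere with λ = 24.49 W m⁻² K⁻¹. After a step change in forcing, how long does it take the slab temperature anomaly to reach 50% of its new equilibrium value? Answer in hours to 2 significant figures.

Areal heat capacity C = ρ c_p D = 2101 × 776.1 × 1.623 = 2.65×10^6 J/(m²·K).
τ = C / λ = 2.65×10^6 / 24.49 = 1.08×10^5 s.
Fraction reached: 1 − e^(−t/τ) = 0.50 ⇒ t = −τ ln(1 − 0.50) = τ × 0.693.
t = 74900 s = 20.8 hours.

21 hours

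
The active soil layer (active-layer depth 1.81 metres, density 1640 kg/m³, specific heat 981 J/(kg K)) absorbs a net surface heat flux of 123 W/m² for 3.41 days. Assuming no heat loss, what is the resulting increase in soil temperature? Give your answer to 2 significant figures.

12 K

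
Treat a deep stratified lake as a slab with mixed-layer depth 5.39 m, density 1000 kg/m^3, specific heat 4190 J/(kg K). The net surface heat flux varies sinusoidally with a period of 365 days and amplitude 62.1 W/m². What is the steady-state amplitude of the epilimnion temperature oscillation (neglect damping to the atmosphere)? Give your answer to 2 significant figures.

14 K

Areal heat capacity C = ρ c_p D = 1000 × 4190 × 5.39 = 2.26×10^7 J/(m²·K).
Angular frequency ω = 2π / T = 2π / 3.15×10^7 s = 1.99×10^-7 s⁻¹.
Cω = 2.26×10^7 × 1.99×10^-7 = 4.50 W/(m²·K).
Amplitude A = F₀ / (Cω) = 62.1 / 4.50 = 13.8 K.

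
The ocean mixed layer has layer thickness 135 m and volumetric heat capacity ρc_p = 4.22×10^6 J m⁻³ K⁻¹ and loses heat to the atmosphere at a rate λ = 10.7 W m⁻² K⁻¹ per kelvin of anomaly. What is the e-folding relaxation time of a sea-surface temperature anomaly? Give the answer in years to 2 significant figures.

1.7 years

Areal heat capacity C = ρc_p × D = 4.22×10^6 × 135 = 5.70×10^8 J/(m²·K).
Relaxation time τ = C / λ = 5.70×10^8 / 10.7 = 5.32×10^7 s.
In years: 5.32×10^7 s / (3.156×10^7 s/year) = 1.69 years.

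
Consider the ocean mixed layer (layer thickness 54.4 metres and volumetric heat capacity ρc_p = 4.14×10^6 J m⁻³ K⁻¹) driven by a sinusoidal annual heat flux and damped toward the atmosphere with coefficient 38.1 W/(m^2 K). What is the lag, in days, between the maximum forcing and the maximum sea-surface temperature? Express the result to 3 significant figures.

Areal heat capacity C = ρc_p × D = 4.14×10^6 × 54.4 = 2.25×10^8 J/(m^2 K).
ω = 2π / 3.15×10^7 s = 1.99×10^-7 s⁻¹.
Phase lag φ = arctan(Cω/λ) = arctan(44.9/38.1) = 0.867 rad.
Time lag = φ / ω = 0.867 / 1.99×10^-7 = 4.35×10^6 s = 50.4 days.

50.4 days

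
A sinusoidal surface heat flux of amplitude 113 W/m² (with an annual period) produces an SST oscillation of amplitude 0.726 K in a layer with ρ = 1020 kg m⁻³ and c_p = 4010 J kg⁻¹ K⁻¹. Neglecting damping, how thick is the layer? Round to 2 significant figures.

ω = 2π / 3.15×10^7 s = 1.99×10^-7 s⁻¹.
Required C = F₀ / (A ω) = 113 / (0.726 × 1.99×10^-7) = 7.81×10^8 J/(m²·K).
D = C / (ρ c_p) = 7.81×10^8 / (1020 × 4010) = 191 m.

190 m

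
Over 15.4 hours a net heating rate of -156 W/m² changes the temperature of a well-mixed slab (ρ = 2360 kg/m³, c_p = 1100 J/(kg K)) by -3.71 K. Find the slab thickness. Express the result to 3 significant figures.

0.898 m

Heat input Q = F Δt = -156 × 55400 s = -8.65×10^6 J/m².
Required areal heat capacity C = Q / ΔT = 2.33×10^6 J/(m²·K).
Depth D = C / (ρ c_p) = 2.33×10^6 / (2360 × 1100) = 0.898 m.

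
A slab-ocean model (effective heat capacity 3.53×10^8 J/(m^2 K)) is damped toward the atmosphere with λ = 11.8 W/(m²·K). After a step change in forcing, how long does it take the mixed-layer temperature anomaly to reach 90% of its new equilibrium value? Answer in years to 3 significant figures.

Areal heat capacity C = 3.53×10^8 J/(m^2 K) (given).
τ = C / λ = 3.53×10^8 / 11.8 = 2.99×10^7 s.
Fraction reached: 1 − e^(−t/τ) = 0.90 ⇒ t = −τ ln(1 − 0.90) = τ × 2.30.
t = 6.89×10^7 s = 2.18 years.

2.18 years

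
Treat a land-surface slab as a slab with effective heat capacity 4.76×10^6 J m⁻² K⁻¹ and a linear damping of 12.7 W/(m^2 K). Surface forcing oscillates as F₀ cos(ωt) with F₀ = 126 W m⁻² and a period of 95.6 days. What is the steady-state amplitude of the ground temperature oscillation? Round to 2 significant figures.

9.5 K

Areal heat capacity C = 4.76×10^6 J m⁻² K⁻¹ (given).
Angular frequency ω = 2π / T = 2π / 8.26×10^6 s = 7.61×10^-7 s⁻¹.
√((Cω)² + λ²) = √((3.62)² + 12.7²) = 13.2 W/(m²·K).
Amplitude A = F₀ / √((Cω)²+λ²) = 126 / 13.2 = 9.54 K.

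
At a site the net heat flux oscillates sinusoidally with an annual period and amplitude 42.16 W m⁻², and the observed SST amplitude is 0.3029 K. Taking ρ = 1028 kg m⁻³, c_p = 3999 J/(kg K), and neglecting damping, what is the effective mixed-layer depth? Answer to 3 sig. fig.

ω = 2π / 3.15×10^7 s = 1.99×10^-7 s⁻¹.
Required C = F₀ / (A ω) = 42.16 / (0.3029 × 1.99×10^-7) = 6.99×10^8 J/(m²·K).
D = C / (ρ c_p) = 6.99×10^8 / (1028 × 3999) = 170 m.

170 m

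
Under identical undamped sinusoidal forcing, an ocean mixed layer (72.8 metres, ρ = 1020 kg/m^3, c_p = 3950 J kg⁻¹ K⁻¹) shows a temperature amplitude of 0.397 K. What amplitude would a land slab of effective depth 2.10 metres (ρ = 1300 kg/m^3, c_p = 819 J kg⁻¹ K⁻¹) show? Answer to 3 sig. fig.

52.1 K

C_ocean = 2.93×10^8 J/(m²·K); C_land = 2.24×10^6 J/(m²·K).
A ∝ 1/C ⇒ A_land = A_ocean × C_ocean/C_land = 0.397 × 131 = 52.1 K.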